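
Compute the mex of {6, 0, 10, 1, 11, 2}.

The values 0, 1, 2 are all present; 3 is the first non-negative integer missing from the set.

3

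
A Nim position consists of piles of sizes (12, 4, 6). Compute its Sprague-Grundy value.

Bitwise XOR of the heap sizes:
  1100  (12)
  0100  (4)
  0110  (6)
  ----
  1110  (14)

14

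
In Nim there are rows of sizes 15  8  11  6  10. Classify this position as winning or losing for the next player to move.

Nim-sum: 15 ⊕ 8 ⊕ 11 ⊕ 6 ⊕ 10 = 0.
The nim-sum is 0, so this is a P-position: the player to move is in a losing position under optimal play.

Losing position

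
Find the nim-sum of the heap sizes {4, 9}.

Nim-sum: 4 ^ 9 = 13.

13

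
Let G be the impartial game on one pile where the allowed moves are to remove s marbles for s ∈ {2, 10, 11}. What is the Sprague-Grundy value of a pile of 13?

Grundy values for subtraction set {2, 10, 11}:
k:     0  1  2  3  4  5  6  7  8  9 10 11 12 13
g(k):  0  0  1  1  0  0  1  1  0  0  1  1  2  0
So g(13) = 0.

0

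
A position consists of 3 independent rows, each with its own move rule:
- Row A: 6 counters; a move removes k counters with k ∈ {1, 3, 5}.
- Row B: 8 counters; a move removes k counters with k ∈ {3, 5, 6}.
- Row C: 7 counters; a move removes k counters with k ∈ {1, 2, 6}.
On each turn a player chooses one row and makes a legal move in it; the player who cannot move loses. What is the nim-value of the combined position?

2

Grundy values for row A (subtraction set {1, 3, 5}):
g(0) = mex{} = 0
g(1) = mex{0} = 1
g(2) = mex{1} = 0
g(3) = mex{0} = 1
g(4) = mex{1} = 0
g(5) = mex{0} = 1
g(6) = mex{1} = 0
So g(6) = 0.
Build the Grundy sequence for row B with g(k) = mex{g(k−s) : s ∈ {3, 5, 6}, s ≤ k}:
g(0) = mex{} = 0
g(1) = mex{} = 0
g(2) = mex{} = 0
g(3) = mex{0} = 1
g(4) = mex{0} = 1
g(5) = mex{0} = 1
g(6) = mex{0,1} = 2
g(7) = mex{0,1} = 2
g(8) = mex{0,1} = 2
So g(8) = 2.
For row C, compute g(0), g(1), … with moves {1, 2, 6}:
k:     0  1  2  3  4  5  6  7
g(k):  0  1  2  0  1  2  3  0
So g(7) = 0.
By the Sprague-Grundy theorem, the Grundy value of a sum of independent games is the XOR of the component values.
Combined value = 0 XOR 2 XOR 0 = 2.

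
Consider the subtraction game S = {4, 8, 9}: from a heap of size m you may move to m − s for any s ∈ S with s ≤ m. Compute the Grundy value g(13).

Grundy values for subtraction set {4, 8, 9}:
g(0) = mex{} = 0
g(1) = mex{} = 0
g(2) = mex{} = 0
g(3) = mex{} = 0
g(4) = mex{0} = 1
g(5) = mex{0} = 1
g(6) = mex{0} = 1
g(7) = mex{0} = 1
g(8) = mex{0,1} = 2
g(9) = mex{0,1} = 2
g(10) = mex{0,1} = 2
g(11) = mex{0,1} = 2
g(12) = mex{0,1,2} = 3
g(13) = mex{1,2} = 0
So g(13) = 0.

0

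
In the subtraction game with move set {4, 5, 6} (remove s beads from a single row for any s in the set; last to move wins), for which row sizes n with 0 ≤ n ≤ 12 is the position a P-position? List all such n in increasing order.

Grundy values for subtraction set {4, 5, 6}:
g(0) = mex{} = 0
g(1) = mex{} = 0
g(2) = mex{} = 0
g(3) = mex{} = 0
g(4) = mex{0} = 1
g(5) = mex{0} = 1
g(6) = mex{0} = 1
g(7) = mex{0} = 1
g(8) = mex{0,1} = 2
g(9) = mex{0,1} = 2
g(10) = mex{1} = 0
g(11) = mex{1} = 0
g(12) = mex{1,2} = 0
The P-positions (g = 0) in 0..12 are 0, 1, 2, 3, 10, 11, 12.

0, 1, 2, 3, 10, 11, 12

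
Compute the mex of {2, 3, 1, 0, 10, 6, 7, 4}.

The values 0, 1, 2, 3, 4 are all present; 5 is the first non-negative integer missing from the set.

5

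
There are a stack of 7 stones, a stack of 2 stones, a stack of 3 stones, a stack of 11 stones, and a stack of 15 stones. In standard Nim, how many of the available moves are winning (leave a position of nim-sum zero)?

Nim-sum: 7 ^ 2 ^ 3 ^ 11 ^ 15 = 2.
The overall nim-sum is X = 2. A stack of size p has a winning move iff p XOR X < p (reduce it to p XOR X).
  7: 7 XOR 2 = 5 < 7 — winning move (to 5).
  2: 2 XOR 2 = 0 < 2 — winning move (to 0).
  3: 3 XOR 2 = 1 < 3 — winning move (to 1).
  11: 11 XOR 2 = 9 < 11 — winning move (to 9).
  15: 15 XOR 2 = 13 < 15 — winning move (to 13).
That gives 5 winning moves.

5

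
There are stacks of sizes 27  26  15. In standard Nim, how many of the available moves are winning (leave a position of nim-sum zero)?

Write each in binary and XOR column by column:
  11011  (27)
  11010  (26)
  01111  (15)
  -----
  01110  (14)
The overall nim-sum is X = 14. A stack of size p has a winning move iff p XOR X < p (reduce it to p XOR X).
  27: 27 XOR 14 = 21 < 27 — winning move (to 21).
  26: 26 XOR 14 = 20 < 26 — winning move (to 20).
  15: 15 XOR 14 = 1 < 15 — winning move (to 1).
That gives 3 winning moves.

3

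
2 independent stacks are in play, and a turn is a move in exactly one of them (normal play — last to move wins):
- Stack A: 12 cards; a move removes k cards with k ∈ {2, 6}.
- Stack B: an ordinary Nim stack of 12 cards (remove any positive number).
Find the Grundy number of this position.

12

For stack A, compute g(0), g(1), … with moves {2, 6}:
k:     0  1  2  3  4  5  6  7  8  9 10 11 12
g(k):  0  0  1  1  0  0  1  1  0  0  1  1  0
So g(12) = 0.
Stack B is a plain Nim stack of size 12, so its Grundy value is 12.
The value of a disjunctive sum is the nim-sum of the parts.
Combined value = 0 XOR 12 = 12.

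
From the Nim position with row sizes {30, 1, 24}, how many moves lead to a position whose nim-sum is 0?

1

Compute the nim-sum pairwise:
30 ^ 1 = 31
31 ^ 24 = 7
The overall nim-sum is X = 7. A row of size p has a winning move iff p XOR X < p (reduce it to p XOR X).
  30: 30 XOR 7 = 25 < 30 — winning move (to 25).
  1: 1 XOR 7 = 6 ≥ 1 — no move.
  24: 24 XOR 7 = 31 ≥ 24 — no move.
That gives 1 winning move.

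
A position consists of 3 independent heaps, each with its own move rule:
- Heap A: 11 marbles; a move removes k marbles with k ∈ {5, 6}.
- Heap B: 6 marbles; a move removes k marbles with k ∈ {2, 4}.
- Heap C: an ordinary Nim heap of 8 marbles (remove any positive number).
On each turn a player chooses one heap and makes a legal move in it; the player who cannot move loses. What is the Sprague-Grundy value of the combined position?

8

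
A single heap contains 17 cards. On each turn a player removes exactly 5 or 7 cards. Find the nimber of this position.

1

Grundy values for subtraction set {5, 7}:
k:     0  1  2  3  4  5  6  7  8  9 10 11 12 13 14 15 16 17
g(k):  0  0  0  0  0  1  1  1  1  1  2  2  0  0  0  0  0  1
So g(17) = 1.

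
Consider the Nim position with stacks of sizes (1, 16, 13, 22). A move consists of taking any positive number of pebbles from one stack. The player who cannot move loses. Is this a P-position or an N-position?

N-position

Compute the nim-sum pairwise:
1 ^ 16 = 17
17 ^ 13 = 28
28 ^ 22 = 10
The nim-sum is 10 ≠ 0, so this is an N-position: the player to move can win.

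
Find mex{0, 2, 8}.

1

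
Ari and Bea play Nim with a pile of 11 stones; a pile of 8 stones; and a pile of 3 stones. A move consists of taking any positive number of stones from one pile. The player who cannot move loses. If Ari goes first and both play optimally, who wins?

Bea wins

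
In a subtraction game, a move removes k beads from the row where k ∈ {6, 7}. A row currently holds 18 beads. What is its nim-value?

Build the Grundy sequence with g(k) = mex{g(k−s) : s ∈ {6, 7}, s ≤ k}:
k:     0  1  2  3  4  5  6  7  8  9 10 11 12 13 14 15 16 17 18
g(k):  0  0  0  0  0  0  1  1  1  1  1  1  2  0  0  0  0  0  0
So g(18) = 0.

0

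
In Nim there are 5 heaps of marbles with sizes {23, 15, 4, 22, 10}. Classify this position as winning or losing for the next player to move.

Losing position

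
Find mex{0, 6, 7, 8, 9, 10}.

1

0 is in the set but 1 is not, so the mex is 1.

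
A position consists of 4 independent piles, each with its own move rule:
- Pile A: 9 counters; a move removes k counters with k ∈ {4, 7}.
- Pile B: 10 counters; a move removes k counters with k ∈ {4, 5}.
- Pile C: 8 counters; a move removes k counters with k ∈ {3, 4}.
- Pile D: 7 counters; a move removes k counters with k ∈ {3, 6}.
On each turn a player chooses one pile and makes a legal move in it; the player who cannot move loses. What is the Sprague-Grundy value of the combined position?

0

For pile A, compute g(0), g(1), … with moves {4, 7}:
k:     0  1  2  3  4  5  6  7  8  9
g(k):  0  0  0  0  1  1  1  1  2  2
So g(9) = 2.
Grundy values for pile B (subtraction set {4, 5}):
g(0) = mex{} = 0
g(1) = mex{} = 0
g(2) = mex{} = 0
g(3) = mex{} = 0
g(4) = mex{0} = 1
g(5) = mex{0} = 1
g(6) = mex{0} = 1
g(7) = mex{0} = 1
g(8) = mex{0,1} = 2
g(9) = mex{1} = 0
g(10) = mex{1} = 0
So g(10) = 0.
For pile C, compute g(0), g(1), … with moves {3, 4}:
g(0) = mex{} = 0
g(1) = mex{} = 0
g(2) = mex{} = 0
g(3) = mex{0} = 1
g(4) = mex{0} = 1
g(5) = mex{0} = 1
g(6) = mex{0,1} = 2
g(7) = mex{1} = 0
g(8) = mex{1} = 0
So g(8) = 0.
Build the Grundy sequence for pile D with g(k) = mex{g(k−s) : s ∈ {3, 6}, s ≤ k}:
k:     0  1  2  3  4  5  6  7
g(k):  0  0  0  1  1  1  2  2
So g(7) = 2.
By the Sprague-Grundy theorem, the Grundy value of a sum of independent games is the XOR of the component values.
Combined value = 2 ⊕ 0 ⊕ 0 ⊕ 2 = 0.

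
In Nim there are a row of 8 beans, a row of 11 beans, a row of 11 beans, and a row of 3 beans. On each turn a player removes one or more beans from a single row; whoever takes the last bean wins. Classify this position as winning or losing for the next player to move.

Winning position

Bitwise XOR of the heap sizes:
  1000  (8)
  1011  (11)
  1011  (11)
  0011  (3)
  ----
  1011  (11)
The nim-sum is 11 ≠ 0, so this is an N-position: the player to move can win.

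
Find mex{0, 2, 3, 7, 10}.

1

0 is in the set but 1 is not, so the mex is 1.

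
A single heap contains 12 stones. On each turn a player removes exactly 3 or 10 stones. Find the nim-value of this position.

2

Build the Grundy sequence with g(k) = mex{g(k−s) : s ∈ {3, 10}, s ≤ k}:
k:     0  1  2  3  4  5  6  7  8  9 10 11 12
g(k):  0  0  0  1  1  1  0  0  0  1  1  1  2
So g(12) = 2.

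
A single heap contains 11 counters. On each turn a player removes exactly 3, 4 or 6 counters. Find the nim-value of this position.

0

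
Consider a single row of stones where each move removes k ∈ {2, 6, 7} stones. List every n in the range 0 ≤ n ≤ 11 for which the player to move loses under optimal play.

0, 1, 4, 5, 9

Compute g(0), g(1), … for moves {2, 6, 7}:
g(0) = mex{} = 0
g(1) = mex{} = 0
g(2) = mex{0} = 1
g(3) = mex{0} = 1
g(4) = mex{1} = 0
g(5) = mex{1} = 0
g(6) = mex{0} = 1
g(7) = mex{0} = 1
g(8) = mex{0,1} = 2
g(9) = mex{1} = 0
g(10) = mex{0,1,2} = 3
g(11) = mex{0} = 1
The P-positions (g = 0) in 0..11 are 0, 1, 4, 5, 9.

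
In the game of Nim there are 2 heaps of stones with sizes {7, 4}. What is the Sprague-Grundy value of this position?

3

Nim-sum: 7 XOR 4 = 3.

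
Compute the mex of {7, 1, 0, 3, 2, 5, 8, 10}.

The values 0, 1, 2, 3 are all present; 4 is the first non-negative integer missing from the set.

4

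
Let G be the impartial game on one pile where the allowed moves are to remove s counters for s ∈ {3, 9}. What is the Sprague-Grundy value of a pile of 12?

0

Build the Grundy sequence with g(k) = mex{g(k−s) : s ∈ {3, 9}, s ≤ k}:
g(0) = mex{} = 0
g(1) = mex{} = 0
g(2) = mex{} = 0
g(3) = mex{0} = 1
g(4) = mex{0} = 1
g(5) = mex{0} = 1
g(6) = mex{1} = 0
g(7) = mex{1} = 0
g(8) = mex{1} = 0
g(9) = mex{0} = 1
g(10) = mex{0} = 1
g(11) = mex{0} = 1
g(12) = mex{1} = 0
So g(12) = 0.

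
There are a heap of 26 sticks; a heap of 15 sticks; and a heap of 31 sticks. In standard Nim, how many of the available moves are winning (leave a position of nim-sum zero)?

Compute the nim-sum pairwise:
26 XOR 15 = 21
21 XOR 31 = 10
The overall nim-sum is X = 10. A heap of size p has a winning move iff p XOR X < p (reduce it to p XOR X).
  26: 26 XOR 10 = 16 < 26 — winning move (to 16).
  15: 15 XOR 10 = 5 < 15 — winning move (to 5).
  31: 31 XOR 10 = 21 < 31 — winning move (to 21).
That gives 3 winning moves.

3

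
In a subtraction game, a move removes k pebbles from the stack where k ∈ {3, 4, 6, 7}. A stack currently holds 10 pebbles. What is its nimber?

0

Grundy values for subtraction set {3, 4, 6, 7}:
g(0) = mex{} = 0
g(1) = mex{} = 0
g(2) = mex{} = 0
g(3) = mex{0} = 1
g(4) = mex{0} = 1
g(5) = mex{0} = 1
g(6) = mex{0,1} = 2
g(7) = mex{0,1} = 2
g(8) = mex{0,1} = 2
g(9) = mex{0,1,2} = 3
g(10) = mex{1,2} = 0
So g(10) = 0.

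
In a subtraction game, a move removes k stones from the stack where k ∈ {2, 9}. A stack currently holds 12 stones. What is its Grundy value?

0

Compute g(0), g(1), … for moves {2, 9}:
g(0) = mex{} = 0
g(1) = mex{} = 0
g(2) = mex{0} = 1
g(3) = mex{0} = 1
g(4) = mex{1} = 0
g(5) = mex{1} = 0
g(6) = mex{0} = 1
g(7) = mex{0} = 1
g(8) = mex{1} = 0
g(9) = mex{0,1} = 2
g(10) = mex{0} = 1
g(11) = mex{1,2} = 0
g(12) = mex{1} = 0
So g(12) = 0.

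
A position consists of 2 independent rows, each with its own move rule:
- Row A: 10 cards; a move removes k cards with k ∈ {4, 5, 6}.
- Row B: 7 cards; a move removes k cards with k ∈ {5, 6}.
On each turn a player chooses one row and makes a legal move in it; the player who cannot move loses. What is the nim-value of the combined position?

1

Grundy values for row A (subtraction set {4, 5, 6}):
k:     0  1  2  3  4  5  6  7  8  9 10
g(k):  0  0  0  0  1  1  1  1  2  2  0
So g(10) = 0.
Build the Grundy sequence for row B with g(k) = mex{g(k−s) : s ∈ {5, 6}, s ≤ k}:
g(0) = mex{} = 0
g(1) = mex{} = 0
g(2) = mex{} = 0
g(3) = mex{} = 0
g(4) = mex{} = 0
g(5) = mex{0} = 1
g(6) = mex{0} = 1
g(7) = mex{0} = 1
So g(7) = 1.
The value of a disjunctive sum is the nim-sum of the parts.
Combined value = 0 XOR 1 = 1.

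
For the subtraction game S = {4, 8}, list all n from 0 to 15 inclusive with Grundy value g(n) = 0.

0, 1, 2, 3, 12, 13, 14, 15

Build the Grundy sequence with g(k) = mex{g(k−s) : s ∈ {4, 8}, s ≤ k}:
k:     0  1  2  3  4  5  6  7  8  9 10 11 12 13 14 15
g(k):  0  0  0  0  1  1  1  1  2  2  2  2  0  0  0  0
The P-positions (g = 0) in 0..15 are 0, 1, 2, 3, 12, 13, 14, 15.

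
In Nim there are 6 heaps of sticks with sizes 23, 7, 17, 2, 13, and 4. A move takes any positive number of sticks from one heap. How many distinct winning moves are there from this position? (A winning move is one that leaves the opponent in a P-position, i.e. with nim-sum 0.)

Compute the nim-sum pairwise:
23 ^ 7 = 16
16 ^ 17 = 1
1 ^ 2 = 3
3 ^ 13 = 14
14 ^ 4 = 10
The overall nim-sum is X = 10. A heap of size p has a winning move iff p XOR X < p (reduce it to p XOR X).
  23: 23 XOR 10 = 29 ≥ 23 — no move.
  7: 7 XOR 10 = 13 ≥ 7 — no move.
  17: 17 XOR 10 = 27 ≥ 17 — no move.
  2: 2 XOR 10 = 8 ≥ 2 — no move.
  13: 13 XOR 10 = 7 < 13 — winning move (to 7).
  4: 4 XOR 10 = 14 ≥ 4 — no move.
That gives 1 winning move.

1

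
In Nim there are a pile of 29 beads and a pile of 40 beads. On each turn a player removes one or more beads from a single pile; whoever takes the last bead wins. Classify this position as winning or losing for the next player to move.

Winning position

Nim-sum: 29 ^ 40 = 53.
The nim-sum is 53 ≠ 0, so this is an N-position: the player to move can win.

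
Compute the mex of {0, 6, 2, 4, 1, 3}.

5

The values 0, 1, 2, 3, 4 are all present; 5 is the first non-negative integer missing from the set.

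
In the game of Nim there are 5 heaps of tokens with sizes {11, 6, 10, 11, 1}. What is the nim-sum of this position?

Nim-sum: 11 XOR 6 XOR 10 XOR 11 XOR 1 = 13.

13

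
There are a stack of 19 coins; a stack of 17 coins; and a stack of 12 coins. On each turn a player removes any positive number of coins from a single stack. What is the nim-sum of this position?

14

Compute the nim-sum pairwise:
19 ^ 17 = 2
2 ^ 12 = 14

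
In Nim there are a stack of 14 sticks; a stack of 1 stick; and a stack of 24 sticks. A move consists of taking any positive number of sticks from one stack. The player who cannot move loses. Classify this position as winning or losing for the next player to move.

Winning position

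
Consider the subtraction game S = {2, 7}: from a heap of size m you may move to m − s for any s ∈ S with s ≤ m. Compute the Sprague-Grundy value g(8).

2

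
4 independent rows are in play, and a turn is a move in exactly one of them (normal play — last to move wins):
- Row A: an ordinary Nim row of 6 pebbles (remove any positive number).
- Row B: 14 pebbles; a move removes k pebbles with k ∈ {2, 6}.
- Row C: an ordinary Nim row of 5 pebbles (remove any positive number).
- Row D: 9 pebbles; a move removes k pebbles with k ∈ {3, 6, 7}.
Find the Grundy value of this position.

Row A is a plain Nim row of size 6, so its Grundy value is 6.
Grundy values for row B (subtraction set {2, 6}):
k:     0  1  2  3  4  5  6  7  8  9 10 11 12 13 14
g(k):  0  0  1  1  0  0  1  1  0  0  1  1  0  0  1
So g(14) = 1.
Row C is a plain Nim row of size 5, so its Grundy value is 5.
For row D, compute g(0), g(1), … with moves {3, 6, 7}:
g(0) = mex{} = 0
g(1) = mex{} = 0
g(2) = mex{} = 0
g(3) = mex{0} = 1
g(4) = mex{0} = 1
g(5) = mex{0} = 1
g(6) = mex{0,1} = 2
g(7) = mex{0,1} = 2
g(8) = mex{0,1} = 2
g(9) = mex{0,1,2} = 3
So g(9) = 3.
The value of a disjunctive sum is the nim-sum of the parts.
Combined value = 6 XOR 1 XOR 5 XOR 3 = 1.

1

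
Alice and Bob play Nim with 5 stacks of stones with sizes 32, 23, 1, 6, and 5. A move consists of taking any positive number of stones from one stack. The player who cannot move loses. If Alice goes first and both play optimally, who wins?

Alice wins

Bitwise XOR of the heap sizes:
  100000  (32)
  010111  (23)
  000001  (1)
  000110  (6)
  000101  (5)
  ------
  110101  (53)
The nim-sum is 53 ≠ 0, so this is an N-position: the player to move can win; Alice has a winning move.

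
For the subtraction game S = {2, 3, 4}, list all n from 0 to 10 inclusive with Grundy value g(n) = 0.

0, 1, 6, 7

Build the Grundy sequence with g(k) = mex{g(k−s) : s ∈ {2, 3, 4}, s ≤ k}:
k:     0  1  2  3  4  5  6  7  8  9 10
g(k):  0  0  1  1  2  2  0  0  1  1  2
The P-positions (g = 0) in 0..10 are 0, 1, 6, 7.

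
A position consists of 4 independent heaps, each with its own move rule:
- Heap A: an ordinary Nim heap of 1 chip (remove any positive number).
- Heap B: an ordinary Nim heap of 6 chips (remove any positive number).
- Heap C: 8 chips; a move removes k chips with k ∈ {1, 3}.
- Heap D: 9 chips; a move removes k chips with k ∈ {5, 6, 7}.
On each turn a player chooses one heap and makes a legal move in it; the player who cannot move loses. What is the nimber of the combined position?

6

Heap A is a plain Nim heap of size 1, so its Grundy value is 1.
Heap B is a plain Nim heap of size 6, so its Grundy value is 6.
Build the Grundy sequence for heap C with g(k) = mex{g(k−s) : s ∈ {1, 3}, s ≤ k}:
g(0) = mex{} = 0
g(1) = mex{0} = 1
g(2) = mex{1} = 0
g(3) = mex{0} = 1
g(4) = mex{1} = 0
g(5) = mex{0} = 1
g(6) = mex{1} = 0
g(7) = mex{0} = 1
g(8) = mex{1} = 0
So g(8) = 0.
Grundy values for heap D (subtraction set {5, 6, 7}):
g(0) = mex{} = 0
g(1) = mex{} = 0
g(2) = mex{} = 0
g(3) = mex{} = 0
g(4) = mex{} = 0
g(5) = mex{0} = 1
g(6) = mex{0} = 1
g(7) = mex{0} = 1
g(8) = mex{0} = 1
g(9) = mex{0} = 1
So g(9) = 1.
The value of a disjunctive sum is the nim-sum of the parts.
Combined value = 1 ⊕ 6 ⊕ 0 ⊕ 1 = 6.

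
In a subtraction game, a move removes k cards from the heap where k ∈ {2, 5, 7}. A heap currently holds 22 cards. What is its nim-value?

Build the Grundy sequence with g(k) = mex{g(k−s) : s ∈ {2, 5, 7}, s ≤ k}:
k:     0  1  2  3  4  5  6  7  8  9 10 11 12 13 14 15 16 17 18 19 20 21 22
g(k):  0  0  1  1  0  2  1  3  2  2  0  3  1  0  0  1  1  2  2  3  3  2  0
So g(22) = 0.

0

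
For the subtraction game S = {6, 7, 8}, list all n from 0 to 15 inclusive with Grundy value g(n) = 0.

0, 1, 2, 3, 4, 5, 14, 15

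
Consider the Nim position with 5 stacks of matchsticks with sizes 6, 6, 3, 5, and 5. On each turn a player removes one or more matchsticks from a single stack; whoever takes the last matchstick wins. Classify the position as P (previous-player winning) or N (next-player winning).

Bitwise XOR of the heap sizes:
  110  (6)
  110  (6)
  011  (3)
  101  (5)
  101  (5)
  ---
  011  (3)
The nim-sum is 3 ≠ 0, so this is an N-position: the player to move can win.

N-position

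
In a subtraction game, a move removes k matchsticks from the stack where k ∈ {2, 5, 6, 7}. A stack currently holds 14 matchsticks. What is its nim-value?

1

Compute g(0), g(1), … for moves {2, 5, 6, 7}:
k:     0  1  2  3  4  5  6  7  8  9 10 11 12 13 14
g(k):  0  0  1  1  0  2  1  3  2  2  3  3  0  0  1
So g(14) = 1.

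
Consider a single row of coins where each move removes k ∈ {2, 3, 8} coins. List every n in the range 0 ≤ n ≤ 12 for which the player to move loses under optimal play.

0, 1, 5, 6, 10, 11

Grundy values for subtraction set {2, 3, 8}:
g(0) = mex{} = 0
g(1) = mex{} = 0
g(2) = mex{0} = 1
g(3) = mex{0} = 1
g(4) = mex{0,1} = 2
g(5) = mex{1} = 0
g(6) = mex{1,2} = 0
g(7) = mex{0,2} = 1
g(8) = mex{0} = 1
g(9) = mex{0,1} = 2
g(10) = mex{1} = 0
g(11) = mex{1,2} = 0
g(12) = mex{0,2} = 1
The P-positions (g = 0) in 0..12 are 0, 1, 5, 6, 10, 11.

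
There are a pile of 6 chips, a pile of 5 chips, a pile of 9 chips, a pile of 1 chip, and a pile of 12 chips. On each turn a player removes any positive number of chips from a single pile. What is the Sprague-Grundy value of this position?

7

Compute the nim-sum pairwise:
6 ^ 5 = 3
3 ^ 9 = 10
10 ^ 1 = 11
11 ^ 12 = 7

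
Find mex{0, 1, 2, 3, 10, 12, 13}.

4

The values 0, 1, 2, 3 are all present; 4 is the first non-negative integer missing from the set.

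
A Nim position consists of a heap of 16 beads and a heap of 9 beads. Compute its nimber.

25

In binary:
  10000  (16)
  01001  (9)
  -----
  11001  (25)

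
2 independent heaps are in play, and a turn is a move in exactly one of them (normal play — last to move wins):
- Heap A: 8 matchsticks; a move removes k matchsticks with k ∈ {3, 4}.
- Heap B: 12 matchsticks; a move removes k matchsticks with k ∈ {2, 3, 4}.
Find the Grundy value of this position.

0

For heap A, compute g(0), g(1), … with moves {3, 4}:
g(0) = mex{} = 0
g(1) = mex{} = 0
g(2) = mex{} = 0
g(3) = mex{0} = 1
g(4) = mex{0} = 1
g(5) = mex{0} = 1
g(6) = mex{0,1} = 2
g(7) = mex{1} = 0
g(8) = mex{1} = 0
So g(8) = 0.
Grundy values for heap B (subtraction set {2, 3, 4}):
g(0) = mex{} = 0
g(1) = mex{} = 0
g(2) = mex{0} = 1
g(3) = mex{0} = 1
g(4) = mex{0,1} = 2
g(5) = mex{0,1} = 2
g(6) = mex{1,2} = 0
g(7) = mex{1,2} = 0
g(8) = mex{0,2} = 1
g(9) = mex{0,2} = 1
g(10) = mex{0,1} = 2
g(11) = mex{0,1} = 2
g(12) = mex{1,2} = 0
So g(12) = 0.
By the Sprague-Grundy theorem, the Grundy value of a sum of independent games is the XOR of the component values.
Combined value = 0 ⊕ 0 = 0.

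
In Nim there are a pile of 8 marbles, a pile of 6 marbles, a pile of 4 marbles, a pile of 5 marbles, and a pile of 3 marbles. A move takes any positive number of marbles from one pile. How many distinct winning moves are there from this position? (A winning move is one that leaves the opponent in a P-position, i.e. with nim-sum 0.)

1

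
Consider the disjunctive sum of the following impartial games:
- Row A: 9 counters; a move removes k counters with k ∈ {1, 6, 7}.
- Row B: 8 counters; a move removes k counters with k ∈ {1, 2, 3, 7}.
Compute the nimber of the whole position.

3

Build the Grundy sequence for row A with g(k) = mex{g(k−s) : s ∈ {1, 6, 7}, s ≤ k}:
k:     0  1  2  3  4  5  6  7  8  9
g(k):  0  1  0  1  0  1  2  3  2  3
So g(9) = 3.
Grundy values for row B (subtraction set {1, 2, 3, 7}):
k:     0  1  2  3  4  5  6  7  8
g(k):  0  1  2  3  0  1  2  3  0
So g(8) = 0.
The value of a disjunctive sum is the nim-sum of the parts.
Combined value = 3 ⊕ 0 = 3.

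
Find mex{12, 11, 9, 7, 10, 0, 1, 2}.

3

The values 0, 1, 2 are all present; 3 is the first non-negative integer missing from the set.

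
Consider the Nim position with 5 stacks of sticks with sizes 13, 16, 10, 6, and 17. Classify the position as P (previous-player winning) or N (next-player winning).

P-position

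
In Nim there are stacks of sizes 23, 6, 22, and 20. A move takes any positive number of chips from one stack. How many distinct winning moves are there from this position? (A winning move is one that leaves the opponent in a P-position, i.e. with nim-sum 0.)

3

Nim-sum: 23 XOR 6 XOR 22 XOR 20 = 19.
The overall nim-sum is X = 19. A stack of size p has a winning move iff p XOR X < p (reduce it to p XOR X).
  23: 23 XOR 19 = 4 < 23 — winning move (to 4).
  6: 6 XOR 19 = 21 ≥ 6 — no move.
  22: 22 XOR 19 = 5 < 22 — winning move (to 5).
  20: 20 XOR 19 = 7 < 20 — winning move (to 7).
That gives 3 winning moves.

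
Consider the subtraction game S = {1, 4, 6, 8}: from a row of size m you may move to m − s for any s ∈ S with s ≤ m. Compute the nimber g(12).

0

Grundy values for subtraction set {1, 4, 6, 8}:
k:     0  1  2  3  4  5  6  7  8  9 10 11 12
g(k):  0  1  0  1  2  0  1  0  1  2  3  2  0
So g(12) = 0.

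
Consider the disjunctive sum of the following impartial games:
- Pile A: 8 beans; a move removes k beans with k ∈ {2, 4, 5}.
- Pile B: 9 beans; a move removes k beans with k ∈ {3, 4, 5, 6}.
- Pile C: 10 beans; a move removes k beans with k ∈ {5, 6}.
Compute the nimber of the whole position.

2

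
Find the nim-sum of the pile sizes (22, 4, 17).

Write each in binary and XOR column by column:
  10110  (22)
  00100  (4)
  10001  (17)
  -----
  00011  (3)

3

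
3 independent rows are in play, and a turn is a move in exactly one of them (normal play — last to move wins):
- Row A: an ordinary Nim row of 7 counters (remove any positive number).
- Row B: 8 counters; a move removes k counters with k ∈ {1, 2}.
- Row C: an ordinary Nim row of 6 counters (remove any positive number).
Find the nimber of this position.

Row A is a plain Nim row of size 7, so its Grundy value is 7.
Build the Grundy sequence for row B with g(k) = mex{g(k−s) : s ∈ {1, 2}, s ≤ k}:
g(0) = mex{} = 0
g(1) = mex{0} = 1
g(2) = mex{0,1} = 2
g(3) = mex{1,2} = 0
g(4) = mex{0,2} = 1
g(5) = mex{0,1} = 2
g(6) = mex{1,2} = 0
g(7) = mex{0,2} = 1
g(8) = mex{0,1} = 2
So g(8) = 2.
Row C is a plain Nim row of size 6, so its Grundy value is 6.
By the Sprague-Grundy theorem, the Grundy value of a sum of independent games is the XOR of the component values.
Combined value = 7 XOR 2 XOR 6 = 3.

3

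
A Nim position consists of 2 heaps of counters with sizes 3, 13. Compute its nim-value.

Write each in binary and XOR column by column:
  0011  (3)
  1101  (13)
  ----
  1110  (14)

14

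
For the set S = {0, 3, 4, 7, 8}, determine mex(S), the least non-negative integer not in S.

0 is in the set but 1 is not, so the mex is 1.

1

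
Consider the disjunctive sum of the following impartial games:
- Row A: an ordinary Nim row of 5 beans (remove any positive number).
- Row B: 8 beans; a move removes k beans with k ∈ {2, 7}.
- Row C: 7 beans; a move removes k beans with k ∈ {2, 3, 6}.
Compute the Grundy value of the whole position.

Row A is a plain Nim row of size 5, so its Grundy value is 5.
For row B, compute g(0), g(1), … with moves {2, 7}:
g(0) = mex{} = 0
g(1) = mex{} = 0
g(2) = mex{0} = 1
g(3) = mex{0} = 1
g(4) = mex{1} = 0
g(5) = mex{1} = 0
g(6) = mex{0} = 1
g(7) = mex{0} = 1
g(8) = mex{0,1} = 2
So g(8) = 2.
Grundy values for row C (subtraction set {2, 3, 6}):
g(0) = mex{} = 0
g(1) = mex{} = 0
g(2) = mex{0} = 1
g(3) = mex{0} = 1
g(4) = mex{0,1} = 2
g(5) = mex{1} = 0
g(6) = mex{0,1,2} = 3
g(7) = mex{0,2} = 1
So g(7) = 1.
The value of a disjunctive sum is the nim-sum of the parts.
Combined value = 5 XOR 2 XOR 1 = 6.

6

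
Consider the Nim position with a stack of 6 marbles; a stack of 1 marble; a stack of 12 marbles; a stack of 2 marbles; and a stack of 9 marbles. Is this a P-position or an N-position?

P-position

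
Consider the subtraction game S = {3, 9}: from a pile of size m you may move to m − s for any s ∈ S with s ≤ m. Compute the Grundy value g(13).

0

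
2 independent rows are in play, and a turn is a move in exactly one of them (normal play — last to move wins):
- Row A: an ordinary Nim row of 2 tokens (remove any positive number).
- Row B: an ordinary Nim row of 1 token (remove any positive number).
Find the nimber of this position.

3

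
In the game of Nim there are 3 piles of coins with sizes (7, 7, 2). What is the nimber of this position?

2

Write each in binary and XOR column by column:
  111  (7)
  111  (7)
  010  (2)
  ---
  010  (2)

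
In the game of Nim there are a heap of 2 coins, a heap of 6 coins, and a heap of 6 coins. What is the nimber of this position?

Nim-sum: 2 ⊕ 6 ⊕ 6 = 2.

2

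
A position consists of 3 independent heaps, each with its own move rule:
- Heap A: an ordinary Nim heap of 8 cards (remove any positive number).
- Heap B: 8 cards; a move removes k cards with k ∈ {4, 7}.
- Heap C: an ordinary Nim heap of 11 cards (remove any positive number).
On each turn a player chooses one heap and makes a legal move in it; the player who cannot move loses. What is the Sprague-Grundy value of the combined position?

1

Heap A is a plain Nim heap of size 8, so its Grundy value is 8.
Grundy values for heap B (subtraction set {4, 7}):
g(0) = mex{} = 0
g(1) = mex{} = 0
g(2) = mex{} = 0
g(3) = mex{} = 0
g(4) = mex{0} = 1
g(5) = mex{0} = 1
g(6) = mex{0} = 1
g(7) = mex{0} = 1
g(8) = mex{0,1} = 2
So g(8) = 2.
Heap C is a plain Nim heap of size 11, so its Grundy value is 11.
By the Sprague-Grundy theorem, the Grundy value of a sum of independent games is the XOR of the component values.
Combined value = 8 ⊕ 2 ⊕ 11 = 1.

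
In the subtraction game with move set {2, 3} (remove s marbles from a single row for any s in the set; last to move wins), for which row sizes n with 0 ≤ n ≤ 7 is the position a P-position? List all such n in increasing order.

0, 1, 5, 6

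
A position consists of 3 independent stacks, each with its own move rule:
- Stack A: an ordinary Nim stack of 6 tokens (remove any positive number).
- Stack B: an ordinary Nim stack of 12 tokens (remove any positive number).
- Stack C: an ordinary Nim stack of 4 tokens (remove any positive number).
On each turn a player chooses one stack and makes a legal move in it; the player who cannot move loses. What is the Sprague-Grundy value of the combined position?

Stack A is a plain Nim stack of size 6, so its Grundy value is 6.
Stack B is a plain Nim stack of size 12, so its Grundy value is 12.
Stack C is a plain Nim stack of size 4, so its Grundy value is 4.
The value of a disjunctive sum is the nim-sum of the parts.
Combined value = 6 XOR 12 XOR 4 = 14.

14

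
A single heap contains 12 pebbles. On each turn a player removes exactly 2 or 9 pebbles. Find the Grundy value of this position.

Build the Grundy sequence with g(k) = mex{g(k−s) : s ∈ {2, 9}, s ≤ k}:
k:     0  1  2  3  4  5  6  7  8  9 10 11 12
g(k):  0  0  1  1  0  0  1  1  0  2  1  0  0
So g(12) = 0.

0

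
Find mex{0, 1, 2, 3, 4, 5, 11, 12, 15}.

6

The values 0, 1, 2, 3, 4, 5 are all present; 6 is the first non-negative integer missing from the set.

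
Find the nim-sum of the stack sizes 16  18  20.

Compute the nim-sum pairwise:
16 XOR 18 = 2
2 XOR 20 = 22

22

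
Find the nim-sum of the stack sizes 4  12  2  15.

Nim-sum: 4 ⊕ 12 ⊕ 2 ⊕ 15 = 5.

5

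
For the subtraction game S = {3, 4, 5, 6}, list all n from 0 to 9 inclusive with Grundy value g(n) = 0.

Build the Grundy sequence with g(k) = mex{g(k−s) : s ∈ {3, 4, 5, 6}, s ≤ k}:
g(0) = mex{} = 0
g(1) = mex{} = 0
g(2) = mex{} = 0
g(3) = mex{0} = 1
g(4) = mex{0} = 1
g(5) = mex{0} = 1
g(6) = mex{0,1} = 2
g(7) = mex{0,1} = 2
g(8) = mex{0,1} = 2
g(9) = mex{1,2} = 0
The P-positions (g = 0) in 0..9 are 0, 1, 2, 9.

0, 1, 2, 9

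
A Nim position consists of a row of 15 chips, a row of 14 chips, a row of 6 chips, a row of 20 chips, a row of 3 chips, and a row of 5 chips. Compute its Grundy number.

21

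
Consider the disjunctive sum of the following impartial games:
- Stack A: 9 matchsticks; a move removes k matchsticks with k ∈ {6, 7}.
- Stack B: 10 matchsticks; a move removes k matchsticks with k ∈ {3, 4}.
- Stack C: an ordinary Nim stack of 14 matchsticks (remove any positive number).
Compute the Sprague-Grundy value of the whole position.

14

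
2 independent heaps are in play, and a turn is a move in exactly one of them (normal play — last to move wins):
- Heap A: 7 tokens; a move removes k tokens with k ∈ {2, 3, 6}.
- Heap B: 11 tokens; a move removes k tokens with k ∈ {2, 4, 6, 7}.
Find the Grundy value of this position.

0

Build the Grundy sequence for heap A with g(k) = mex{g(k−s) : s ∈ {2, 3, 6}, s ≤ k}:
g(0) = mex{} = 0
g(1) = mex{} = 0
g(2) = mex{0} = 1
g(3) = mex{0} = 1
g(4) = mex{0,1} = 2
g(5) = mex{1} = 0
g(6) = mex{0,1,2} = 3
g(7) = mex{0,2} = 1
So g(7) = 1.
Build the Grundy sequence for heap B with g(k) = mex{g(k−s) : s ∈ {2, 4, 6, 7}, s ≤ k}:
k:     0  1  2  3  4  5  6  7  8  9 10 11
g(k):  0  0  1  1  2  2  3  3  4  0  0  1
So g(11) = 1.
The value of a disjunctive sum is the nim-sum of the parts.
Combined value = 1 XOR 1 = 0.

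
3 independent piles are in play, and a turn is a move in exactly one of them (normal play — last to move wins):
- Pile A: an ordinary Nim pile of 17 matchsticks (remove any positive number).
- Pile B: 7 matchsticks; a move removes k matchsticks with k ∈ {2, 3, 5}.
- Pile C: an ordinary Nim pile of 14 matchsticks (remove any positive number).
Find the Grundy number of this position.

Pile A is a plain Nim pile of size 17, so its Grundy value is 17.
Build the Grundy sequence for pile B with g(k) = mex{g(k−s) : s ∈ {2, 3, 5}, s ≤ k}:
g(0) = mex{} = 0
g(1) = mex{} = 0
g(2) = mex{0} = 1
g(3) = mex{0} = 1
g(4) = mex{0,1} = 2
g(5) = mex{0,1} = 2
g(6) = mex{0,1,2} = 3
g(7) = mex{1,2} = 0
So g(7) = 0.
Pile C is a plain Nim pile of size 14, so its Grundy value is 14.
By the Sprague-Grundy theorem, the Grundy value of a sum of independent games is the XOR of the component values.
Combined value = 17 XOR 0 XOR 14 = 31.

31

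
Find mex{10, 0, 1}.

The values 0, 1 are all present; 2 is the first non-negative integer missing from the set.

2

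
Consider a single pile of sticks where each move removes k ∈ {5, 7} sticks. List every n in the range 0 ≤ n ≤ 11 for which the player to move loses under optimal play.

0, 1, 2, 3, 4

Build the Grundy sequence with g(k) = mex{g(k−s) : s ∈ {5, 7}, s ≤ k}:
k:     0  1  2  3  4  5  6  7  8  9 10 11
g(k):  0  0  0  0  0  1  1  1  1  1  2  2
The P-positions (g = 0) in 0..11 are 0, 1, 2, 3, 4.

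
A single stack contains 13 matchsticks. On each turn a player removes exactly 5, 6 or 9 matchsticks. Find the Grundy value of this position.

2

Compute g(0), g(1), … for moves {5, 6, 9}:
k:     0  1  2  3  4  5  6  7  8  9 10 11 12 13
g(k):  0  0  0  0  0  1  1  1  1  1  2  2  2  2
So g(13) = 2.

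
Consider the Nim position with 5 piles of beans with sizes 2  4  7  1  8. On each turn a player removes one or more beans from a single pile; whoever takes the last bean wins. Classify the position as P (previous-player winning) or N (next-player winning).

Compute the nim-sum pairwise:
2 XOR 4 = 6
6 XOR 7 = 1
1 XOR 1 = 0
0 XOR 8 = 8
The nim-sum is 8 ≠ 0, so this is an N-position: the player to move can win.

N-position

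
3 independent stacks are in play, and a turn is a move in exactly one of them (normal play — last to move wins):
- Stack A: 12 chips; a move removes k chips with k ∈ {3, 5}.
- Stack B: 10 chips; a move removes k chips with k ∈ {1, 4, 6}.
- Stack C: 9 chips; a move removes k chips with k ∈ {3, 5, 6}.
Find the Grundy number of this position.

1

For stack A, compute g(0), g(1), … with moves {3, 5}:
k:     0  1  2  3  4  5  6  7  8  9 10 11 12
g(k):  0  0  0  1  1  1  2  2  0  0  0  1  1
So g(12) = 1.
Grundy values for stack B (subtraction set {1, 4, 6}):
k:     0  1  2  3  4  5  6  7  8  9 10
g(k):  0  1  0  1  2  0  1  0  1  2  0
So g(10) = 0.
Build the Grundy sequence for stack C with g(k) = mex{g(k−s) : s ∈ {3, 5, 6}, s ≤ k}:
k:     0  1  2  3  4  5  6  7  8  9
g(k):  0  0  0  1  1  1  2  2  2  0
So g(9) = 0.
By the Sprague-Grundy theorem, the Grundy value of a sum of independent games is the XOR of the component values.
Combined value = 1 XOR 0 XOR 0 = 1.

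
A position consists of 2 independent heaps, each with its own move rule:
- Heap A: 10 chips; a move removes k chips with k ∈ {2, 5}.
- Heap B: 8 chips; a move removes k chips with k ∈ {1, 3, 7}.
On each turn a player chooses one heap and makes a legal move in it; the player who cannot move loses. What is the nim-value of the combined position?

1

For heap A, compute g(0), g(1), … with moves {2, 5}:
g(0) = mex{} = 0
g(1) = mex{} = 0
g(2) = mex{0} = 1
g(3) = mex{0} = 1
g(4) = mex{1} = 0
g(5) = mex{0,1} = 2
g(6) = mex{0} = 1
g(7) = mex{1,2} = 0
g(8) = mex{1} = 0
g(9) = mex{0} = 1
g(10) = mex{0,2} = 1
So g(10) = 1.
Build the Grundy sequence for heap B with g(k) = mex{g(k−s) : s ∈ {1, 3, 7}, s ≤ k}:
g(0) = mex{} = 0
g(1) = mex{0} = 1
g(2) = mex{1} = 0
g(3) = mex{0} = 1
g(4) = mex{1} = 0
g(5) = mex{0} = 1
g(6) = mex{1} = 0
g(7) = mex{0} = 1
g(8) = mex{1} = 0
So g(8) = 0.
By the Sprague-Grundy theorem, the Grundy value of a sum of independent games is the XOR of the component values.
Combined value = 1 ⊕ 0 = 1.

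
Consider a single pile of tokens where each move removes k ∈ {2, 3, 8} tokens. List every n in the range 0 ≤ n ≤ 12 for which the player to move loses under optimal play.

0, 1, 5, 6, 10, 11

Build the Grundy sequence with g(k) = mex{g(k−s) : s ∈ {2, 3, 8}, s ≤ k}:
g(0) = mex{} = 0
g(1) = mex{} = 0
g(2) = mex{0} = 1
g(3) = mex{0} = 1
g(4) = mex{0,1} = 2
g(5) = mex{1} = 0
g(6) = mex{1,2} = 0
g(7) = mex{0,2} = 1
g(8) = mex{0} = 1
g(9) = mex{0,1} = 2
g(10) = mex{1} = 0
g(11) = mex{1,2} = 0
g(12) = mex{0,2} = 1
The P-positions (g = 0) in 0..12 are 0, 1, 5, 6, 10, 11.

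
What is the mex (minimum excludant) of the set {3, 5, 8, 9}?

0 is not in the set, so the mex is 0.

0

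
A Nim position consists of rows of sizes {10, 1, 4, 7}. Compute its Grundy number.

8

Nim-sum: 10 ^ 1 ^ 4 ^ 7 = 8.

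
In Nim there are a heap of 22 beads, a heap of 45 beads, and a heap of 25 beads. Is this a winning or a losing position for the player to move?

Winning position

Nim-sum: 22 XOR 45 XOR 25 = 34.
The nim-sum is 34 ≠ 0, so this is an N-position: the player to move can win.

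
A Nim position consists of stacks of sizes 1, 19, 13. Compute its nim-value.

31

Compute the nim-sum pairwise:
1 ^ 19 = 18
18 ^ 13 = 31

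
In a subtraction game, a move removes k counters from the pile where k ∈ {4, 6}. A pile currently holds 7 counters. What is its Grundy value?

1

Grundy values for subtraction set {4, 6}:
k:     0  1  2  3  4  5  6  7
g(k):  0  0  0  0  1  1  1  1
So g(7) = 1.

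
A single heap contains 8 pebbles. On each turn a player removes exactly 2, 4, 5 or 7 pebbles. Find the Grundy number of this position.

4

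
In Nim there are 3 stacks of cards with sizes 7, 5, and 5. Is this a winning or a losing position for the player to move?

Winning position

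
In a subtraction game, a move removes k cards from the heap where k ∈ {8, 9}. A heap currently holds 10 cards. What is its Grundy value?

1

Build the Grundy sequence with g(k) = mex{g(k−s) : s ∈ {8, 9}, s ≤ k}:
g(0) = mex{} = 0
g(1) = mex{} = 0
g(2) = mex{} = 0
g(3) = mex{} = 0
g(4) = mex{} = 0
g(5) = mex{} = 0
g(6) = mex{} = 0
g(7) = mex{} = 0
g(8) = mex{0} = 1
g(9) = mex{0} = 1
g(10) = mex{0} = 1
So g(10) = 1.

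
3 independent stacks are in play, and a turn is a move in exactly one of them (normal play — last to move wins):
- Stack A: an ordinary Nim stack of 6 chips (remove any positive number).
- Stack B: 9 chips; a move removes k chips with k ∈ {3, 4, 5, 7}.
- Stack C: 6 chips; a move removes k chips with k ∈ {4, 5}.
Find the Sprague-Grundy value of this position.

4

Stack A is a plain Nim stack of size 6, so its Grundy value is 6.
For stack B, compute g(0), g(1), … with moves {3, 4, 5, 7}:
k:     0  1  2  3  4  5  6  7  8  9
g(k):  0  0  0  1  1  1  2  2  2  3
So g(9) = 3.
For stack C, compute g(0), g(1), … with moves {4, 5}:
k:     0  1  2  3  4  5  6
g(k):  0  0  0  0  1  1  1
So g(6) = 1.
By the Sprague-Grundy theorem, the Grundy value of a sum of independent games is the XOR of the component values.
Combined value = 6 XOR 3 XOR 1 = 4.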